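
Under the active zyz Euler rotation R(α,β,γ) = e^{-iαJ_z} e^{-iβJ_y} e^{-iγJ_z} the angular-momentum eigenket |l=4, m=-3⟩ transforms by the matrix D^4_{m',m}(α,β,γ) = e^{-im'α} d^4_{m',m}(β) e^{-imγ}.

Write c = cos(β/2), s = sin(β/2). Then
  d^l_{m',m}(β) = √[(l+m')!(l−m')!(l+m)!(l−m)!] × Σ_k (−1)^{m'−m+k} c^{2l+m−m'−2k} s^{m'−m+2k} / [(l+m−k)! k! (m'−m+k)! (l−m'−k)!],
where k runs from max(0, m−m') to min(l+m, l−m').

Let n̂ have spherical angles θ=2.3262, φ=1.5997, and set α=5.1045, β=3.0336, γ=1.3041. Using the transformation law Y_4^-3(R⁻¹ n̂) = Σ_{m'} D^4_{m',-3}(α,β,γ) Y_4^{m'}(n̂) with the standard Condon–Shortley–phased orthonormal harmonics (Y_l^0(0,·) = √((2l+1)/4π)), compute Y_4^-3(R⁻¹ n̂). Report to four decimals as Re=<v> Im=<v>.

Re=-0.3711 Im=0.0849

Need the full column D^4_{m',-3} for m'=−4..4 at α=5.1045, β=3.0336, γ=1.3041.
cos(β/2)=0.053970, sin(β/2)=0.998543
d^4_{-4,-3}: single k=1 term ⇒ +0.000000;  D = +0.000000-0.000000i
d^4_{-3,-3}: k∈[0..1] ⇒ +0.000000 -0.000000 = -0.000000;  D = -0.000000-0.000000i
d^4_{-2,-3}: k∈[0..1] ⇒ -0.000000 +0.000005 = +0.000005;  D = +0.000000+0.000005i
d^4_{-1,-3}: k∈[0..1] ⇒ +0.000000 -0.000112 = -0.000111;  D = +0.000102-0.000044i
d^4_{0,-3}: k∈[0..1] ⇒ -0.000005 +0.001847 = +0.001841;  D = -0.001321-0.001283i
d^4_{1,-3}: k∈[0..1] ⇒ +0.000112 -0.022918 = -0.022806;  D = -0.008430+0.021191i
d^4_{2,-3}: k∈[0..1] ⇒ -0.001752 +0.199886 = +0.198135;  D = +0.198117-0.002678i
d^4_{3,-3}: k∈[0..1] ⇒ +0.020212 -0.988400 = -0.968188;  D = -0.382041-0.889625i
d^4_{4,-3}: single k=0 term ⇒ -0.151100;  D = +0.105517-0.108154i
Y_4^{m'}(θ=2.3262,φ=1.5997) and Σ D·Y over m':
  (+0.0000-0.0000i)·(+0.1235-0.0143i)  (-0.0000-0.0000i)·(-0.0287-0.3298i)  (+0.0000+0.0000i)·(-0.4053+0.0235i)  (+0.0001-0.0000i)·(+0.0020+0.0685i)  (-0.0013-0.0013i)·(-0.3563+0.0000i)  (-0.0084+0.0212i)·(-0.0020+0.0685i)  (+0.1981-0.0027i)·(-0.4053-0.0235i)  (-0.3820-0.8896i)·(+0.0287-0.3298i)  (+0.1055-0.1082i)·(+0.1235+0.0143i)
Y_4^-3(R⁻¹ n̂) = -0.371136+0.084944i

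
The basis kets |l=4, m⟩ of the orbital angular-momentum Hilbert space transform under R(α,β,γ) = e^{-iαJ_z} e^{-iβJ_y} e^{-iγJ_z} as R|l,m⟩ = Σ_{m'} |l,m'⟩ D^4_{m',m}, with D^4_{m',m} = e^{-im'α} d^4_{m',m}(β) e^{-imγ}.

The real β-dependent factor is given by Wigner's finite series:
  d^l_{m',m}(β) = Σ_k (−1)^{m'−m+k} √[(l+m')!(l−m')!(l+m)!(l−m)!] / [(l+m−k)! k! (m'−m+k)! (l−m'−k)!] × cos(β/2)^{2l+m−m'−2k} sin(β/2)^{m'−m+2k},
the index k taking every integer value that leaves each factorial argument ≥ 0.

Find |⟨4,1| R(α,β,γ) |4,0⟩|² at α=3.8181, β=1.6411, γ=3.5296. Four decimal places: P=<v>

P=0.0135

Split into d^4_{1,0}(β=1.6411) × two z-phases.
With c≡cos(β/2)=0.681819 and s≡sin(β/2)=0.731521, N=[120·6·24·24]^{1/2}=643.987578
k: max(0,(0)−(1))=0 … min(4+(0),4−(1))=3
  k=0: (−1)^1·643.9876/(144)·0.6818^7·0.7315^1 = -0.224091
  k=1: (−1)^2·643.9876/(24)·0.6818^5·0.7315^3 = +1.547718
  k=2: (−1)^3·643.9876/(24)·0.6818^3·0.7315^5 = -1.781588
  k=3: (−1)^4·643.9876/(144)·0.6818^1·0.7315^7 = +0.341799
d^4_{1,0}(1.6411) = -0.224091 +1.547718 -1.781588 +0.341799 = -0.116162
|D^4_{1,0}|² = |d^4_{1,0}(β)|² = (-0.116162)² = 0.013494 (the z-rotation phases have unit modulus)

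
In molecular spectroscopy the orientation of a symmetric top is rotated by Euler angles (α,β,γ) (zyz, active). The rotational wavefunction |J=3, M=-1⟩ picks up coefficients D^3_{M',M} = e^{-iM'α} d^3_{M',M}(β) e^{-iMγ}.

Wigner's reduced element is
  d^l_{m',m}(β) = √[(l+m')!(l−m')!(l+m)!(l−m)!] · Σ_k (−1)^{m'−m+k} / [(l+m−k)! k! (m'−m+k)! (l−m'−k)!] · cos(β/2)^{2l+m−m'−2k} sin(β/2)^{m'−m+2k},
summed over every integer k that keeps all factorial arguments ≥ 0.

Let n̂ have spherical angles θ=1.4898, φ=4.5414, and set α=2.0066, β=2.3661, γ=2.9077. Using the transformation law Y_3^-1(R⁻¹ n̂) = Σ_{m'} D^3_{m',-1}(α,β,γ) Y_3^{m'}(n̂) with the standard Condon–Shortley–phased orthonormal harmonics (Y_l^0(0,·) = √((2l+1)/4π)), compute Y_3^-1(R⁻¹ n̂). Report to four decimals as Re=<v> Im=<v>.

Need the full column D^3_{m',-1} for m'=−3..3 at α=2.0066, β=2.3661, γ=2.9077.
cos(β/2)=0.378103, sin(β/2)=0.925764
d^3_{-3,-1}: single k=2 term ⇒ +0.067840;  D = -0.059624+0.032362i
d^3_{-2,-1}: k∈[1..2] ⇒ +0.022623 -0.271244 = -0.248621;  D = -0.199757-0.148019i
d^3_{-1,-1}: k∈[0..2] ⇒ +0.002922 -0.140130 +0.630045 = +0.492837;  D = +0.098835-0.482825i
d^3_{0,-1}: k∈[0..2] ⇒ -0.024782 +0.445700 -0.890638 = -0.469720;  D = +0.456930-0.108865i
d^3_{1,-1}: k∈[0..2] ⇒ +0.105097 -0.840060 +0.629507 = -0.105456;  D = -0.065462-0.082679i
d^3_{2,-1}: k∈[0..1] ⇒ -0.271244 +0.813037 = +0.541793;  D = +0.243096-0.484194i
d^3_{3,-1}: single k=0 term ⇒ +0.406693;  D = -0.406516-0.011993i
Y_3^{m'}(θ=1.4898,φ=4.5414) and Σ D·Y over m':
  (-0.0596+0.0324i)·(+0.2028-0.3600i)  (-0.1998-0.1480i)·(-0.0774-0.0275i)  (+0.0988-0.4828i)·(+0.0530-0.3070i)  (+0.4569-0.1089i)·(-0.0896+0.0000i)  (-0.0655-0.0827i)·(-0.0530-0.3070i)  (+0.2431-0.4842i)·(-0.0774+0.0275i)  (-0.4065-0.0120i)·(-0.2028-0.3600i)
Y_3^-1(R⁻¹ n̂) = -0.122283+0.216202i

Re=-0.1223 Im=0.2162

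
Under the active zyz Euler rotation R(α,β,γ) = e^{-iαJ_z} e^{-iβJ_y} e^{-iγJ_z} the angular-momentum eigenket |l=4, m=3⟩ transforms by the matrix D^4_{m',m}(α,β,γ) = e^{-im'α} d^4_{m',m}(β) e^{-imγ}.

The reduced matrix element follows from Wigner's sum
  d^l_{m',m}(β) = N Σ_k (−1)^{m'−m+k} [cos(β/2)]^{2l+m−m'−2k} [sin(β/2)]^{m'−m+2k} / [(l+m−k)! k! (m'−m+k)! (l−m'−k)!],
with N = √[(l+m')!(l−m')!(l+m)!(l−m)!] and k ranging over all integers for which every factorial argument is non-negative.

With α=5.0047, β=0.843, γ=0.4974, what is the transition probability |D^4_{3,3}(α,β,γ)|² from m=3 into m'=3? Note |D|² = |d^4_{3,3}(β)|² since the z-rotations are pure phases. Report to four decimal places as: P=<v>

First d^4_{3,3}(β=0.843), then the phase factors e^{-i(3)α} and e^{-i(3)γ}:
c=cos(0.843/2)=0.912476, s=sin(0.843/2)=0.409130; N=√[5040·1·5040·1]=5040.000000
k: max(0,(3)−(3))=0 … min(4+(3),4−(3))=1
  k=0: (−1)^0·5040.0000/(5040)·0.9125^8·0.4091^0 = +0.480588
  k=1: (−1)^1·5040.0000/(720)·0.9125^6·0.4091^2 = -0.676316
d^4_{3,3}(0.843) = +0.480588 -0.676316 = -0.195728
|D^4_{3,3}|² = |d^4_{3,3}(β)|² = (-0.195728)² = 0.038309 (the z-rotation phases have unit modulus)

P=0.0383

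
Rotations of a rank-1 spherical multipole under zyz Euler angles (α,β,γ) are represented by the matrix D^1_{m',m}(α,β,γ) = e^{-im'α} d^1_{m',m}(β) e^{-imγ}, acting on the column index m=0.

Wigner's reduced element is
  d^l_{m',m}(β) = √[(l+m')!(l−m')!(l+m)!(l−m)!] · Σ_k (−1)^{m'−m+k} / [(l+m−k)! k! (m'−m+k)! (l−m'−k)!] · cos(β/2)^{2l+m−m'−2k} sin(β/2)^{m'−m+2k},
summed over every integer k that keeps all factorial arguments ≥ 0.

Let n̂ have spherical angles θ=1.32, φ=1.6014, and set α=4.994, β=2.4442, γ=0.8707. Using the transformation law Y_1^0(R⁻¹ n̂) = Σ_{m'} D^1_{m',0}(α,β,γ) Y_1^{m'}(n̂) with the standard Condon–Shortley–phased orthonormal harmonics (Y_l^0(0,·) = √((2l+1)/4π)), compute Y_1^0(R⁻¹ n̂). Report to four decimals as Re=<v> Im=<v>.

Re=-0.3874 Im=0.0000

Need the full column D^1_{m',0} for m'=−1..1 at α=4.994, β=2.4442, γ=0.8707.
cos(β/2)=0.341673, sin(β/2)=0.939819
d^1_{-1,0}: single k=1 term ⇒ +0.454119;  D = +0.126201-0.436231i
d^1_{0,0}: k∈[0..1] ⇒ +0.116740 -0.883260 = -0.766519;  D = -0.766519+0.000000i
d^1_{1,0}: single k=0 term ⇒ -0.454119;  D = -0.126201-0.436231i
Y_1^{m'}(θ=1.32,φ=1.6014) and Σ D·Y over m':
  (+0.1262-0.4362i)·(-0.0102-0.3345i)  (-0.7665+0.0000i)·(+0.1213+0.0000i)  (-0.1262-0.4362i)·(+0.0102-0.3345i)
Y_1^0(R⁻¹ n̂) = -0.387396+0.000000i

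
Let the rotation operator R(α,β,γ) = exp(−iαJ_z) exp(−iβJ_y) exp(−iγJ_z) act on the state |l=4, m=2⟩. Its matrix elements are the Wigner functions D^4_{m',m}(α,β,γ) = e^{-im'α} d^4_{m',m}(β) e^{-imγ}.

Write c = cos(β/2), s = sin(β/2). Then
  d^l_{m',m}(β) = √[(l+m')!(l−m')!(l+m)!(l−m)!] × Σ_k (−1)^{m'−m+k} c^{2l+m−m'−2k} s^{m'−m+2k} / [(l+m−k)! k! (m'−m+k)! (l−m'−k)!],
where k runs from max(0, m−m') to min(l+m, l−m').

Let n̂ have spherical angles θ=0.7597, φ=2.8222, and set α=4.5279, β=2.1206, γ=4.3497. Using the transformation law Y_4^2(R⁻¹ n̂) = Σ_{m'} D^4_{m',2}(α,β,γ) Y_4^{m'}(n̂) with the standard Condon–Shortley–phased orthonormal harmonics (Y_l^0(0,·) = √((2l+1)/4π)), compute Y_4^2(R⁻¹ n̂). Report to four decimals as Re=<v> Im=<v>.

Re=0.0971 Im=-0.0763

Need the full column D^4_{m',2} for m'=−4..4 at α=4.5279, β=2.1206, γ=4.3497.
cos(β/2)=0.488610, sin(β/2)=0.872502
d^4_{-4,2}: single k=6 term ⇒ +0.557318;  D = -0.557274+0.007010i
d^4_{-3,2}: k∈[5..6] ⇒ +0.662073 -0.703707 = -0.041635;  D = -0.007122+0.041021i
d^4_{-2,2}: k∈[4..6] ⇒ +0.495459 -1.263879 +0.335840 = -0.432580;  D = -0.405396-0.150928i
d^4_{-1,2}: k∈[3..5] ⇒ +0.261594 -1.251200 +0.797929 = -0.191677;  D = +0.098694-0.164315i
d^4_{0,2}: k∈[2..4] ⇒ +0.098272 -0.835616 +0.999184 = +0.261840;  D = -0.195922-0.173710i
d^4_{1,2}: k∈[1..3] ⇒ +0.024612 -0.392391 +0.834133 = +0.466354;  D = +0.368150-0.286272i
d^4_{2,2}: k∈[0..2] ⇒ +0.003249 -0.124305 +0.495459 = +0.374402;  D = +0.171708+0.332706i
d^4_{3,2}: k∈[0..1] ⇒ -0.021705 +0.207634 = +0.185928;  D = -0.178061+0.053514i
d^4_{4,2}: single k=0 term ⇒ +0.054814;  D = -0.005879-0.054497i
Y_4^{m'}(θ=0.7597,φ=2.8222) and Σ D·Y over m':
  (-0.5573+0.0070i)·(+0.0288+0.0953i)  (-0.0071+0.0410i)·(-0.1705-0.2425i)  (-0.4054-0.1509i)·(+0.3414+0.2535i)  (+0.0987-0.1643i)·(-0.1525-0.0504i)  (-0.1959-0.1737i)·(-0.3278+0.0000i)  (+0.3682-0.2863i)·(+0.1525-0.0504i)  (+0.1717+0.3327i)·(+0.3414-0.2535i)  (-0.1781+0.0535i)·(+0.1705-0.2425i)  (-0.0059-0.0545i)·(+0.0288-0.0953i)
Y_4^2(R⁻¹ n̂) = +0.097140-0.076325i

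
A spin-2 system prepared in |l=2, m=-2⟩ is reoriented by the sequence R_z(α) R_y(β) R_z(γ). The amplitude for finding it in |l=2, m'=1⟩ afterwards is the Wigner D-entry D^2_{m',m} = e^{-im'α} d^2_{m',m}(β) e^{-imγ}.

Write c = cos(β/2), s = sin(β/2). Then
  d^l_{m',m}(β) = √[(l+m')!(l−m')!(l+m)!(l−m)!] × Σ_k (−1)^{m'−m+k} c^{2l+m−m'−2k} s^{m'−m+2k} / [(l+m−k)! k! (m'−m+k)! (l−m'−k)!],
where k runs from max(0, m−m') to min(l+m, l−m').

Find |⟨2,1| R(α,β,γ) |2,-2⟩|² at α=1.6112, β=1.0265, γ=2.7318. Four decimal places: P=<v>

Split into d^2_{1,-2}(β=1.0265) × two z-phases.
With c≡cos(β/2)=0.871153 and s≡sin(β/2)=0.491011, N=[6·1·1·24]^{1/2}=12.000000
The bounds max(0,m−m')=0 and min(l+m,l−m')=0 give 1 term
  k=0: (−1)^3·12.0000/(6)·0.8712^1·0.4910^3 = -0.206252
d^2_{1,-2}(1.0265) = -0.206252
|D^2_{1,-2}|² = |d^2_{1,-2}(β)|² = (-0.206252)² = 0.042540 (the z-rotation phases have unit modulus)

P=0.0425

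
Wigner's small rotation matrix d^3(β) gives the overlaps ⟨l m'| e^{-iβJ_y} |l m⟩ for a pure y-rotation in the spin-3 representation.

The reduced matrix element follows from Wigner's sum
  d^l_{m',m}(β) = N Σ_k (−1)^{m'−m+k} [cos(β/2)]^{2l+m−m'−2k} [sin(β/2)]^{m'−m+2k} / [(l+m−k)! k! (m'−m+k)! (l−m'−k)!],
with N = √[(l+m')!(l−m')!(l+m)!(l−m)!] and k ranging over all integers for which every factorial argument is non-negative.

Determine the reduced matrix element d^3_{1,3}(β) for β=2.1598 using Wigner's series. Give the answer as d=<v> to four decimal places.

d=0.1488

d^3_{1,3}(β=2.1598) via Wigner's sum:
Half-angle: c=0.471417, s=0.881911. N=√(24·2·720·1)=185.903201
The bounds max(0,m−m')=2 and min(l+m,l−m')=2 give 1 term
  k=2: (−1)^0·185.9032/(48)·0.4714^4·0.8819^2 = +0.148770
d^3_{1,3}(2.1598) = +0.148770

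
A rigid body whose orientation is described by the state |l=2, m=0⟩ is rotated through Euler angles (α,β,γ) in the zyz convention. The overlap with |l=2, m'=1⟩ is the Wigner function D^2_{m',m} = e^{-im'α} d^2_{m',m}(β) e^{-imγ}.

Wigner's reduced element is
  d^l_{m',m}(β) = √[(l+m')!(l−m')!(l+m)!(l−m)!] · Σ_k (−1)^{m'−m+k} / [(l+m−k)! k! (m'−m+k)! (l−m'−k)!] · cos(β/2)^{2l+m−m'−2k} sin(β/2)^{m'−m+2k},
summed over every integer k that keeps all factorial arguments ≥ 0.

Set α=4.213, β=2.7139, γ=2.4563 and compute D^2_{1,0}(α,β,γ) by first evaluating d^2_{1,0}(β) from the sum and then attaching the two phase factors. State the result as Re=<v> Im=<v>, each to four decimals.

Re=-0.2214 Im=0.4058

D^2_{1,0}(4.213,2.7139,2.4563) = e^{-i·1·4.213}·d^2_{1,0}(2.7139)·e^{-i·0·2.4563}. Compute d first:
With c≡cos(β/2)=0.212220 and s≡sin(β/2)=0.977222, N=[6·1·2·2]^{1/2}=4.898979
Admissible k: 0..1 (factorial args all ≥0)
  k=0: (−1)^1·4.8990/(2)·0.2122^3·0.9772^1 = -0.022879
  k=1: (−1)^2·4.8990/(2)·0.2122^1·0.9772^3 = +0.485112
d^2_{1,0}(2.7139) = -0.022879 +0.485112 = +0.462233
Attach z-rotation phases: D = e^{-i(1)(4.213)}·(+0.462233)·e^{-i(0)(2.4563)} = -0.221359+0.405783i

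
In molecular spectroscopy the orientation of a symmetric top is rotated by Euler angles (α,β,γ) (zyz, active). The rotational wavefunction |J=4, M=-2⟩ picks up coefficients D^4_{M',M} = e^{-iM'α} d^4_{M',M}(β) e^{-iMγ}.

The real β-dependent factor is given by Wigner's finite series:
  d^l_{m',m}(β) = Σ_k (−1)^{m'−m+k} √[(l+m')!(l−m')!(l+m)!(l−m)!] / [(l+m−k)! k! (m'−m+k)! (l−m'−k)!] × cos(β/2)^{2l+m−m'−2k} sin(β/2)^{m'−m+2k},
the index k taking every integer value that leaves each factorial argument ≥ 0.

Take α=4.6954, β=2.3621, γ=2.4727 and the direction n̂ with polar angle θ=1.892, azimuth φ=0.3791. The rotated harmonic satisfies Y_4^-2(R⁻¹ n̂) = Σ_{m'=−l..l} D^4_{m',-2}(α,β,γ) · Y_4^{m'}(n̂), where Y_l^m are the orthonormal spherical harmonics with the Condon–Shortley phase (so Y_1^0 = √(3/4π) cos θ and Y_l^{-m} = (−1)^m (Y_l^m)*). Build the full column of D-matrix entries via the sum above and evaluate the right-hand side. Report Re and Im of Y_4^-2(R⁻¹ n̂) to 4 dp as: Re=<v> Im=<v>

Re=0.3137 Im=-0.1077

Need the full column D^4_{m',-2} for m'=−4..4 at α=4.6954, β=2.3621, γ=2.4727.
cos(β/2)=0.379954, sin(β/2)=0.925005
d^4_{-4,-2}: single k=2 term ⇒ +0.013622;  D = +0.002238-0.013437i
d^4_{-3,-2}: k∈[1..2] ⇒ +0.003957 -0.070351 = -0.066395;  D = -0.065298-0.012020i
d^4_{-2,-2}: k∈[0..2] ⇒ +0.000434 -0.030893 +0.228871 = +0.198413;  D = -0.039231+0.194496i
d^4_{-1,-2}: k∈[0..2] ⇒ -0.004486 +0.132951 -0.525326 = -0.396861;  D = +0.387637+0.085065i
d^4_{0,-2}: k∈[0..2] ⇒ +0.024423 -0.386003 +0.857924 = +0.496344;  D = +0.114610-0.482930i
d^4_{1,-2}: k∈[0..2] ⇒ -0.088634 +0.787989 -0.934065 = -0.234711;  D = -0.227414-0.058068i
d^4_{2,-2}: k∈[0..2] ⇒ +0.228871 -1.085197 +0.535987 = -0.320338;  D = +0.084514-0.308989i
d^4_{3,-2}: k∈[0..1] ⇒ -0.416965 +0.823768 = +0.406803;  D = -0.390510-0.113977i
d^4_{4,-2}: single k=0 term ⇒ +0.478527;  D = +0.141856-0.457017i
Y_4^{m'}(θ=1.892,φ=0.3791) and Σ D·Y over m':
  (+0.0022-0.0134i)·(+0.0195-0.3582i)  (-0.0653-0.0120i)·(-0.1418+0.3064i)  (-0.0392+0.1945i)·(-0.0661+0.0626i)  (+0.3876+0.0851i)·(+0.3031-0.1208i)  (+0.1146-0.4829i)·(+0.0378+0.0000i)  (-0.2274-0.0581i)·(-0.3031-0.1208i)  (+0.0845-0.3090i)·(-0.0661-0.0626i)  (-0.3905-0.1140i)·(+0.1418+0.3064i)  (+0.1419-0.4570i)·(+0.0195+0.3582i)
Y_4^-2(R⁻¹ n̂) = +0.313688-0.107669i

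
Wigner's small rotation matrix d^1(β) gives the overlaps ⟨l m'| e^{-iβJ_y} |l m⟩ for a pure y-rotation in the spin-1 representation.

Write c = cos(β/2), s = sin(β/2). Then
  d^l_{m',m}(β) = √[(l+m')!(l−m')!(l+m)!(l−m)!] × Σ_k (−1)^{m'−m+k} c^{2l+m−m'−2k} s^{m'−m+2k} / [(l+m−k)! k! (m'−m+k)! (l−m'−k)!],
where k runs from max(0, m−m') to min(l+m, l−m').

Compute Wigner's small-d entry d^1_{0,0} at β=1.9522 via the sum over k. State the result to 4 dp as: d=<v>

d=-0.3722

d^1_{0,0}(β=1.9522) via Wigner's sum:
c=cos(1.9522/2)=0.560257, s=sin(1.9522/2)=0.828319; N=√[1·1·1·1]=1.000000
The bounds max(0,m−m')=0 and min(l+m,l−m')=1 give 2 terms
  k=0: (−1)^0·1.0000/(1)·0.5603^2·0.8283^0 = +0.313888
  k=1: (−1)^1·1.0000/(1)·0.5603^0·0.8283^2 = -0.686112
d^1_{0,0}(1.9522) = +0.313888 -0.686112 = -0.372224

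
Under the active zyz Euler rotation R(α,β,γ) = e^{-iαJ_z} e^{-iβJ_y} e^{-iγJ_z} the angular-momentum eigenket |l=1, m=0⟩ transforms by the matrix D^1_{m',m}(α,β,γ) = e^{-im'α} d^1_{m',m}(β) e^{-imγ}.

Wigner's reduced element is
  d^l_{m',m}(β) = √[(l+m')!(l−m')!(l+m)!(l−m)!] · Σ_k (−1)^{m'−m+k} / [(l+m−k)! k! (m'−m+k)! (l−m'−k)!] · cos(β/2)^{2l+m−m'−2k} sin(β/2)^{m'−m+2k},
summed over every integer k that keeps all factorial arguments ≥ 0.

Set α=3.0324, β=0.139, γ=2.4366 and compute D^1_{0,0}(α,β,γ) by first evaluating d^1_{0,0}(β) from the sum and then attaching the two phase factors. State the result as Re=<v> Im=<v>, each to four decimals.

Re=0.9904 Im=0.0000

Split into d^1_{0,0}(β=0.139) × two z-phases.
With c≡cos(β/2)=0.997586 and s≡sin(β/2)=0.069444, N=[1·1·1·1]^{1/2}=1.000000
The bounds max(0,m−m')=0 and min(l+m,l−m')=1 give 2 terms
  k=0: (−1)^0·1.0000/(1)·0.9976^2·0.0694^0 = +0.995178
  k=1: (−1)^1·1.0000/(1)·0.9976^0·0.0694^2 = -0.004822
d^1_{0,0}(0.139) = +0.995178 -0.004822 = +0.990355
D = (+1.000000+0.000000i)·(+0.990355)·(+1.000000+0.000000i) = +0.990355+0.000000i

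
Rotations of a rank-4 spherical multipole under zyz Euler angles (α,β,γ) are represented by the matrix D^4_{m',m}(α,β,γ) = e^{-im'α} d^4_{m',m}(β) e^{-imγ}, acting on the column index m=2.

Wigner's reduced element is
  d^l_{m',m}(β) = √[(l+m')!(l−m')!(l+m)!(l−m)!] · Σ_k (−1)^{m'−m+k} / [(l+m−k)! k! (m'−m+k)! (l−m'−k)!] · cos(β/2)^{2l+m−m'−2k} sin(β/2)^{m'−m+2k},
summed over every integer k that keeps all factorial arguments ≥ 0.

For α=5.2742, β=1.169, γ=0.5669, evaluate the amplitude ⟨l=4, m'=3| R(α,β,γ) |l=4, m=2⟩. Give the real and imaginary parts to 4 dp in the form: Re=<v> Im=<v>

Re=-0.0575 Im=0.1721

Split into d^4_{3,2}(β=1.169) × two z-phases.
With c≡cos(β/2)=0.833988 and s≡sin(β/2)=0.551782, N=[5040·1·720·2]^{1/2}=2693.993318
k∈{0,1} keeps every argument non-negative
  k=0: (−1)^1·2693.9933/(720)·0.8340^7·0.5518^1 = -0.579363
  k=1: (−1)^2·2693.9933/(240)·0.8340^5·0.5518^3 = +0.760831
d^4_{3,2}(1.169) = -0.579363 +0.760831 = +0.181468
Attach z-rotation phases: D = e^{-i(3)(5.2742)}·(+0.181468)·e^{-i(2)(0.5669)} = -0.057490+0.172121i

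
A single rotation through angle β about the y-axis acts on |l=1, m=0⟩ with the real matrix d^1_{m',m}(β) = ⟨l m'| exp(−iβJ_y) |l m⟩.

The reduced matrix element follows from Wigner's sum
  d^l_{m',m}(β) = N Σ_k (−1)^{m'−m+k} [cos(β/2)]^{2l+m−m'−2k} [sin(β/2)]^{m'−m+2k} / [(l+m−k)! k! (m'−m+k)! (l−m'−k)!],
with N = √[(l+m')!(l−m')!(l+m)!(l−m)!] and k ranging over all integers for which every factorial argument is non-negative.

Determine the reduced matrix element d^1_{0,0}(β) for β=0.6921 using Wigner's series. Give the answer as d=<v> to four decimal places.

d=0.7699

d^1_{0,0}(β=0.6921) via Wigner's sum:
With c≡cos(β/2)=0.940720 and s≡sin(β/2)=0.339185, N=[1·1·1·1]^{1/2}=1.000000
k: max(0,(0)−(0))=0 … min(1+(0),1−(0))=1
  k=0: (−1)^0·1.0000/(1)·0.9407^2·0.3392^0 = +0.884954
  k=1: (−1)^1·1.0000/(1)·0.9407^0·0.3392^2 = -0.115046
d^1_{0,0}(0.6921) = +0.884954 -0.115046 = +0.769908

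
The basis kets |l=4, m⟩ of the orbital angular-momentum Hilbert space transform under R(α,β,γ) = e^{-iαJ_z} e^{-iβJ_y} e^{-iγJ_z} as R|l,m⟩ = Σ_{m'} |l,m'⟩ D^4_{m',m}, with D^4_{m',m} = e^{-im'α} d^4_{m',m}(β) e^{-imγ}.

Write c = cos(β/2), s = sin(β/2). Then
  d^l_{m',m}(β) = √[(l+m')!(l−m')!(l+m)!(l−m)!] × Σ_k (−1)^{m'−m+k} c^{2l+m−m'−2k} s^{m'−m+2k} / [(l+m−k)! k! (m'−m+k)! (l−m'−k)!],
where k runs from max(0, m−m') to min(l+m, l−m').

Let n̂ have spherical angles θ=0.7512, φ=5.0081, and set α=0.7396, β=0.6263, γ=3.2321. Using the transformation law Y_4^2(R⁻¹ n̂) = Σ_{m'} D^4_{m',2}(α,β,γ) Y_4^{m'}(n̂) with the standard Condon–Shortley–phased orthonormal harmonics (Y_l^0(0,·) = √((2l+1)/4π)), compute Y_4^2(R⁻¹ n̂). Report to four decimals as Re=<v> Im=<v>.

Need the full column D^4_{m',2} for m'=−4..4 at α=0.7396, β=0.6263, γ=3.2321.
cos(β/2)=0.951368, sin(β/2)=0.308057
d^4_{-4,2}: single k=6 term ⇒ +0.004093;  D = -0.003825+0.001458i
d^4_{-3,2}: k∈[5..6] ⇒ +0.026816 -0.000937 = +0.025878;  D = -0.011650+0.023107i
d^4_{-2,2}: k∈[4..6] ⇒ +0.110665 -0.009282 +0.000081 = +0.101463;  D = +0.027319+0.097716i
d^4_{-1,2}: k∈[3..5] ⇒ +0.322219 -0.050677 +0.001063 = +0.272605;  D = +0.231170+0.144477i
d^4_{0,2}: k∈[2..4] ⇒ +0.667535 -0.186641 +0.007338 = +0.488232;  D = +0.480255-0.087895i
d^4_{1,2}: k∈[1..3] ⇒ +0.921949 -0.483328 +0.033784 = +0.472405;  D = +0.285962-0.376022i
d^4_{2,2}: k∈[0..2] ⇒ +0.671101 -0.844373 +0.110665 = -0.062607;  D = +0.005591+0.062357i
d^4_{3,2}: k∈[0..1] ⇒ -0.813082 +0.255753 = -0.557329;  D = +0.410901+0.376532i
d^4_{4,2}: single k=0 term ⇒ +0.372333;  D = -0.372333-0.000811i
Y_4^{m'}(θ=0.7512,φ=5.0081) and Σ D·Y over m':
  (-0.0038+0.0015i)·(+0.0363-0.0889i)  (-0.0117+0.0231i)·(-0.2255-0.1837i)  (+0.0273+0.0977i)·(-0.3543+0.2380i)  (+0.2312+0.1445i)·(+0.0508+0.1669i)  (+0.4803-0.0879i)·(-0.3214+0.0000i)  (+0.2860-0.3760i)·(-0.0508+0.1669i)  (+0.0056+0.0624i)·(-0.3543-0.2380i)  (+0.4109+0.3765i)·(+0.2255-0.1837i)  (-0.3723-0.0008i)·(+0.0363+0.0889i)
Y_4^2(R⁻¹ n̂) = +0.016655+0.063066i

Re=0.0167 Im=0.0631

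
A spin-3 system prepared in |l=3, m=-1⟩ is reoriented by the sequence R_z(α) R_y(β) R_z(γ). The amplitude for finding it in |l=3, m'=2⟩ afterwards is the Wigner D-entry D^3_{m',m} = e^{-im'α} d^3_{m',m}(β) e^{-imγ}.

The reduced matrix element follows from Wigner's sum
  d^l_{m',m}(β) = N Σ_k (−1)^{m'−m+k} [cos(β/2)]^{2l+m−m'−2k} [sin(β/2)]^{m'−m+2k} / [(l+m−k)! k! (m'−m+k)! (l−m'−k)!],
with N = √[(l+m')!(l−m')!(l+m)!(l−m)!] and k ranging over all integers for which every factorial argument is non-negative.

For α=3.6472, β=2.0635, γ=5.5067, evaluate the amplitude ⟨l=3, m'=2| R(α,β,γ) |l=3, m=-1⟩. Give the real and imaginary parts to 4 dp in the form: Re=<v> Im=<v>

Re=-0.0463 Im=-0.2099

Split into d^3_{2,-1}(β=2.0635) × two z-phases.
With c≡cos(β/2)=0.513318 and s≡sin(β/2)=0.858199, N=[120·1·2·24]^{1/2}=75.894664
Admissible k: 0..1 (factorial args all ≥0)
  k=0: (−1)^3·75.8947/(12)·0.5133^3·0.8582^3 = -0.540695
  k=1: (−1)^4·75.8947/(24)·0.5133^1·0.8582^5 = +0.755658
d^3_{2,-1}(2.0635) = -0.540695 +0.755658 = +0.214963
Phases: e^{-i·(2)·3.6472}=+0.530832-0.847477i, e^{-i·(-1)·5.5067}=+0.713381-0.700776i ⇒ D=-0.046262-0.209926i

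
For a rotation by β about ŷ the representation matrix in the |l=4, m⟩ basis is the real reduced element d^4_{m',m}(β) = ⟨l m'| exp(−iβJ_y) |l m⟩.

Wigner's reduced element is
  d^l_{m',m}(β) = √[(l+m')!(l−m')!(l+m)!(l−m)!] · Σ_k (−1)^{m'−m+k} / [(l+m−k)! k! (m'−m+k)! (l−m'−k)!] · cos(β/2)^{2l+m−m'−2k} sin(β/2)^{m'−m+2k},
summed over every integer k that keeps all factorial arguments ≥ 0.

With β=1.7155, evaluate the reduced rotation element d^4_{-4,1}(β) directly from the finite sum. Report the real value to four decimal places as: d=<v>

d^4_{-4,1}(β=1.7155) via Wigner's sum:
With c≡cos(β/2)=0.654141 and s≡sin(β/2)=0.756373, N=[1·40320·120·6]^{1/2}=5387.986637
k: max(0,(1)−(-4))=5 … min(4+(1),4−(-4))=5
  k=5: (−1)^0·5387.9866/(720)·0.6541^3·0.7564^5 = +0.518546
d^4_{-4,1}(1.7155) = +0.518546

d=0.5185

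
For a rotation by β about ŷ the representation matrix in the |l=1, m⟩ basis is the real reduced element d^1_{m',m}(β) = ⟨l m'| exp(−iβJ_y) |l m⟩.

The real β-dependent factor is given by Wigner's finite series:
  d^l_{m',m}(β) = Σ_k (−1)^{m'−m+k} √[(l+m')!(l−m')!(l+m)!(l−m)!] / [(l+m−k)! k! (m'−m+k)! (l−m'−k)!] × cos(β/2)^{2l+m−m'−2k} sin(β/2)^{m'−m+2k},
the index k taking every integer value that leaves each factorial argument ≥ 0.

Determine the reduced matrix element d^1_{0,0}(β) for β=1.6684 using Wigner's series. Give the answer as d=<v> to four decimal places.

d^1_{0,0}(β=1.6684) via Wigner's sum:
Half-angle: c=0.671771, s=0.740759. N=√(1·1·1·1)=1.000000
The bounds max(0,m−m')=0 and min(l+m,l−m')=1 give 2 terms
  k=0: (−1)^0·1.0000/(1)·0.6718^2·0.7408^0 = +0.451276
  k=1: (−1)^1·1.0000/(1)·0.6718^0·0.7408^2 = -0.548724
d^1_{0,0}(1.6684) = +0.451276 -0.548724 = -0.097449

d=-0.0974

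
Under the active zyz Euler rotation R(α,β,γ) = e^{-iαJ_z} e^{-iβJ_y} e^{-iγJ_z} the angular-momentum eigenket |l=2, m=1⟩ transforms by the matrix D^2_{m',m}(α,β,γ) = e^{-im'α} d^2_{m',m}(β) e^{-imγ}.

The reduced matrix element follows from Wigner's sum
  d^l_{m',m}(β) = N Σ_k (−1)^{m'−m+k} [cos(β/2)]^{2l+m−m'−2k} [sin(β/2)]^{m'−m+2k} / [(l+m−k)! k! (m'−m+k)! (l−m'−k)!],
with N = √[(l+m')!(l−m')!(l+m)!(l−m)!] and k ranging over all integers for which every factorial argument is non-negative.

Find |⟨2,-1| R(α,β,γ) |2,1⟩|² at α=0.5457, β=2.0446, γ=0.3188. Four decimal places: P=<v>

D^2_{-1,1}(0.5457,2.0446,0.3188) = e^{-i·-1·0.5457}·d^2_{-1,1}(2.0446)·e^{-i·1·0.3188}. Compute d first:
c=cos(2.0446/2)=0.521405, s=sin(2.0446/2)=0.853310; N=√[1·6·6·1]=6.000000
Admissible k: 2..3 (factorial args all ≥0)
  k=2: (−1)^0·6.0000/(2)·0.5214^2·0.8533^2 = +0.593860
  k=3: (−1)^1·6.0000/(6)·0.5214^0·0.8533^4 = -0.530184
d^2_{-1,1}(2.0446) = +0.593860 -0.530184 = +0.063677
|D^2_{-1,1}|² = |d^2_{-1,1}(β)|² = (+0.063677)² = 0.004055 (the z-rotation phases have unit modulus)

P=0.0041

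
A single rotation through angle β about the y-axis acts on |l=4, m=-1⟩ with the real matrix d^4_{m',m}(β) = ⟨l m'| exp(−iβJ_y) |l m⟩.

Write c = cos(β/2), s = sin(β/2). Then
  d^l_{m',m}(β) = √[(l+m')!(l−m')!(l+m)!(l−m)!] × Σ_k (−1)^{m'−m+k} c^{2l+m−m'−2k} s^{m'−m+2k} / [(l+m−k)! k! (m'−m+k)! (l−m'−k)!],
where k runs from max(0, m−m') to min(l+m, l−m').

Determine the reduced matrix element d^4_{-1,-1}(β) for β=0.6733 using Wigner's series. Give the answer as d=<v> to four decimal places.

d^4_{-1,-1}(β=0.6733) via Wigner's sum:
With c≡cos(β/2)=0.943867 and s≡sin(β/2)=0.330327, N=[6·120·6·120]^{1/2}=720.000000
Admissible k: 0..3 (factorial args all ≥0)
  k=0: (−1)^0·720.0000/(720)·0.9439^8·0.3303^0 = +0.629919
  k=1: (−1)^1·720.0000/(48)·0.9439^6·0.3303^2 = -1.157292
  k=2: (−1)^2·720.0000/(24)·0.9439^4·0.3303^4 = +0.283491
  k=3: (−1)^3·720.0000/(72)·0.9439^2·0.3303^6 = -0.011574
d^4_{-1,-1}(0.6733) = +0.629919 -1.157292 +0.283491 -0.011574 = -0.255456

d=-0.2555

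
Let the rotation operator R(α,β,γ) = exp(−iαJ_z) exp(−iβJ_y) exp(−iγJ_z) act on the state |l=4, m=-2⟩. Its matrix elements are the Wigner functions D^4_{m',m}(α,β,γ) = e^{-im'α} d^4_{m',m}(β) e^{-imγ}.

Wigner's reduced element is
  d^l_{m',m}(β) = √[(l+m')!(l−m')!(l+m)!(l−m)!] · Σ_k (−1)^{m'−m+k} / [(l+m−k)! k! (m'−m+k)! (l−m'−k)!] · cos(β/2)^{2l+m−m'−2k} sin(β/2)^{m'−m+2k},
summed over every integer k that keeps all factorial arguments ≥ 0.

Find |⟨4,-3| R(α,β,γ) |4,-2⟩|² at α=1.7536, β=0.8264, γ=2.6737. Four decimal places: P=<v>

P=0.1181

First d^4_{-3,-2}(β=0.8264), then the phase factors e^{-i(-3)α} and e^{-i(-2)γ}:
c=cos(0.8264/2)=0.915841, s=sin(0.8264/2)=0.401542; N=√[1·5040·2·720]=2693.993318
k: max(0,(-2)−(-3))=1 … min(4+(-2),4−(-3))=2
  k=1: (−1)^0·2693.9933/(720)·0.9158^7·0.4015^1 = +0.811959
  k=2: (−1)^1·2693.9933/(240)·0.9158^5·0.4015^3 = -0.468250
d^4_{-3,-2}(0.8264) = +0.811959 -0.468250 = +0.343709
|D^4_{-3,-2}|² = |d^4_{-3,-2}(β)|² = (+0.343709)² = 0.118136 (the z-rotation phases have unit modulus)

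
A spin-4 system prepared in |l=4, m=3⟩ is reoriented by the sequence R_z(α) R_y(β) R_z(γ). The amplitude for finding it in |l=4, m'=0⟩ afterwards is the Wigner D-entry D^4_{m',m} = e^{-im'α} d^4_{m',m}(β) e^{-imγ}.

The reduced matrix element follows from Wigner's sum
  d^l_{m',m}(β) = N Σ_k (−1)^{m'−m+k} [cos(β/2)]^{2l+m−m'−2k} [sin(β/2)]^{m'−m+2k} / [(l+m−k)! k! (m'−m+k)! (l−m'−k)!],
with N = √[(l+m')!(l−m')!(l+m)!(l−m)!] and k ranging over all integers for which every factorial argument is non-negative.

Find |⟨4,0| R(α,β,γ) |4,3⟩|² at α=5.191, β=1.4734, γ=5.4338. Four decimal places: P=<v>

First d^4_{0,3}(β=1.4734), then the phase factors e^{-i(0)α} and e^{-i(3)γ}:
c=cos(1.4734/2)=0.740690, s=sin(1.4734/2)=0.671847; N=√[24·24·5040·1]=1703.830978
Admissible k: 3..4 (factorial args all ≥0)
  k=3: (−1)^0·1703.8310/(144)·0.7407^5·0.6718^3 = +0.799940
  k=4: (−1)^1·1703.8310/(144)·0.7407^3·0.6718^5 = -0.658151
d^4_{0,3}(1.4734) = +0.799940 -0.658151 = +0.141788
|D^4_{0,3}|² = |d^4_{0,3}(β)|² = (+0.141788)² = 0.020104 (the z-rotation phases have unit modulus)

P=0.0201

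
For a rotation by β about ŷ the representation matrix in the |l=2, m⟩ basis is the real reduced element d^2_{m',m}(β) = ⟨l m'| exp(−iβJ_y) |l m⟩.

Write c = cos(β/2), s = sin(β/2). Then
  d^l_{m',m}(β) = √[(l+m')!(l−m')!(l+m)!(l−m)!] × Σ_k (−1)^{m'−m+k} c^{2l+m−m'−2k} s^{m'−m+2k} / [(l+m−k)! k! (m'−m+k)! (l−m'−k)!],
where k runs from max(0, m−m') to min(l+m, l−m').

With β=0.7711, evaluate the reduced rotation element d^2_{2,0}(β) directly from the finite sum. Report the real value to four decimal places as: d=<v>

d^2_{2,0}(β=0.7711) via Wigner's sum:
With c≡cos(β/2)=0.926592 and s≡sin(β/2)=0.376069, N=[24·1·2·2]^{1/2}=9.797959
Admissible k: 0..0 (factorial args all ≥0)
  k=0: (−1)^2·9.7980/(4)·0.9266^2·0.3761^2 = +0.297432
d^2_{2,0}(0.7711) = +0.297432

d=0.2974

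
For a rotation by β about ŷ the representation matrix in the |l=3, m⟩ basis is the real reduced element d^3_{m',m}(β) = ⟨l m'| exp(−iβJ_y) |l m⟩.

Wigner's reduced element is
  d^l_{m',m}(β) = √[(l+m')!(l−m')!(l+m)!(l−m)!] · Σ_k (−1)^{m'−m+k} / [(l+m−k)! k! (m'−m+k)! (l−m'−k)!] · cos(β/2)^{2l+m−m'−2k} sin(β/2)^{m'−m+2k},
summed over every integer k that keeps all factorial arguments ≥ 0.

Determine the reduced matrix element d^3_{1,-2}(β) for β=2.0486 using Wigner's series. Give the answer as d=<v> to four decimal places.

d=0.1945

d^3_{1,-2}(β=2.0486) via Wigner's sum:
c=cos(2.0486/2)=0.519697, s=sin(2.0486/2)=0.854351; N=√[24·2·1·120]=75.894664
k: max(0,(-2)−(1))=0 … min(3+(-2),3−(1))=1
  k=0: (−1)^3·75.8947/(12)·0.5197^3·0.8544^3 = -0.553591
  k=1: (−1)^4·75.8947/(24)·0.5197^1·0.8544^5 = +0.748051
d^3_{1,-2}(2.0486) = -0.553591 +0.748051 = +0.194459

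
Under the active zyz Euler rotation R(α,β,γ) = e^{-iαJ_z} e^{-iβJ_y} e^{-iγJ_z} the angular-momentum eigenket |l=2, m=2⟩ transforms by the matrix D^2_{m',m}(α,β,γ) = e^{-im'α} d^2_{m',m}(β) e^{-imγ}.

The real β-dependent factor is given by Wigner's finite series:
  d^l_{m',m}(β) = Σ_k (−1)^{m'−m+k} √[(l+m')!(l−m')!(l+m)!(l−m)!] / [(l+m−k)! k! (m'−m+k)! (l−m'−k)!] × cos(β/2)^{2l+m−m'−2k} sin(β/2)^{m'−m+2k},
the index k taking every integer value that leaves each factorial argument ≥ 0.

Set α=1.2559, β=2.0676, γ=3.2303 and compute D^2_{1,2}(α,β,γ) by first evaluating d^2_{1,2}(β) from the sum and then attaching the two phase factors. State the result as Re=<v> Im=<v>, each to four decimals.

Re=0.0315 Im=-0.2279

Split into d^2_{1,2}(β=2.0676) × two z-phases.
With c≡cos(β/2)=0.511557 and s≡sin(β/2)=0.859249, N=[6·1·24·1]^{1/2}=12.000000
k: max(0,(2)−(1))=1 … min(2+(2),2−(1))=1
  k=1: (−1)^0·12.0000/(6)·0.5116^3·0.8592^1 = +0.230055
d^2_{1,2}(2.0676) = +0.230055
Attach z-rotation phases: D = e^{-i(1)(1.2559)}·(+0.230055)·e^{-i(2)(3.2303)} = +0.031529-0.227885i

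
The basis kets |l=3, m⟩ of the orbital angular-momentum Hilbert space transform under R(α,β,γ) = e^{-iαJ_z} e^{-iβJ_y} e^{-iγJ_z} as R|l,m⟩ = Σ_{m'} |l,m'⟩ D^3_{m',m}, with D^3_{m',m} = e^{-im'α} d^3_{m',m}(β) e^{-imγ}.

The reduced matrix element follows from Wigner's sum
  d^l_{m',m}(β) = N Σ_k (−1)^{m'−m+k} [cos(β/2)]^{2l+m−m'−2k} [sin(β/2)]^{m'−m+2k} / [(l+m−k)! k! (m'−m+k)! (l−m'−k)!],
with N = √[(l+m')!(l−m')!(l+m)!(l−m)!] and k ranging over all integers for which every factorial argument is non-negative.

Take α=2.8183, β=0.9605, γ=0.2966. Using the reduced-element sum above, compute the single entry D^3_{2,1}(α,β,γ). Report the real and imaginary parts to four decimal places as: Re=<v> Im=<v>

Split into d^3_{2,1}(β=0.9605) × two z-phases.
c=cos(0.9605/2)=0.886879, s=sin(0.9605/2)=0.462001; N=√[120·1·24·2]=75.894664
Admissible k: 0..1 (factorial args all ≥0)
  k=0: (−1)^1·75.8947/(24)·0.8869^5·0.4620^1 = -0.801615
  k=1: (−1)^2·75.8947/(12)·0.8869^3·0.4620^3 = +0.435063
d^3_{2,1}(0.9605) = -0.801615 +0.435063 = -0.366552
D = (+0.798146+0.602465i)·(-0.366552)·(+0.956336-0.292270i) = -0.344331-0.125685i

Re=-0.3443 Im=-0.1257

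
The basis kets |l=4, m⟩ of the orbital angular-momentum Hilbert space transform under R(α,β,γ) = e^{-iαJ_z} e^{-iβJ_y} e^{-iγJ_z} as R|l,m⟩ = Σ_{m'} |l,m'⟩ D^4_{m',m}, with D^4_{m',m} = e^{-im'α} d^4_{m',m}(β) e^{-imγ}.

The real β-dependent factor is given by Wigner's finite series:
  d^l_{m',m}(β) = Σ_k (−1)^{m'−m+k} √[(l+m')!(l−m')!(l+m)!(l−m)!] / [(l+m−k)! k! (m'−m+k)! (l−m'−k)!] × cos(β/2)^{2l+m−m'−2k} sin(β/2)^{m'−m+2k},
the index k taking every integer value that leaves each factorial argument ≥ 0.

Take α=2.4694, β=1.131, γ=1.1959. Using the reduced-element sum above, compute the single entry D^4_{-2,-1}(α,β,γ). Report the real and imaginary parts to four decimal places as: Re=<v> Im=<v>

D^4_{-2,-1}(2.4694,1.131,1.1959) = e^{-i·-2·2.4694}·d^4_{-2,-1}(1.131)·e^{-i·-1·1.1959}. Compute d first:
Half-angle: c=0.844321, s=0.535838. N=√(2·720·6·120)=1018.233765
Admissible k: 1..3 (factorial args all ≥0)
  k=1: (−1)^0·1018.2338/(240)·0.8443^7·0.5358^1 = +0.695380
  k=2: (−1)^1·1018.2338/(48)·0.8443^5·0.5358^3 = -1.400375
  k=3: (−1)^2·1018.2338/(72)·0.8443^3·0.5358^5 = +0.376015
d^4_{-2,-1}(1.131) = +0.695380 -1.400375 +0.376015 = -0.328980
Phases: e^{-i·(-2)·2.4694}=+0.224482-0.974478i, e^{-i·(-1)·1.1959}=+0.366176+0.930546i ⇒ D=-0.325360+0.048669i

Re=-0.3254 Im=0.0487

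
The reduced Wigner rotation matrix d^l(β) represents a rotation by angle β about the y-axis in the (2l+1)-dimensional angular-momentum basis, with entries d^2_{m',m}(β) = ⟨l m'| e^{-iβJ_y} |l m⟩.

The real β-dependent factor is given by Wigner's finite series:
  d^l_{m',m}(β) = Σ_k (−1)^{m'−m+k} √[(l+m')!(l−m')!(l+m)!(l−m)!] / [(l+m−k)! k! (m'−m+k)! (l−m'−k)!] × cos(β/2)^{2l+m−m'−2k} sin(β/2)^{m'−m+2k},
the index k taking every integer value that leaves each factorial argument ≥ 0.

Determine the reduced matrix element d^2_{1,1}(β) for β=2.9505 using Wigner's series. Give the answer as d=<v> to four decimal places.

d=-0.0270

d^2_{1,1}(β=2.9505) via Wigner's sum:
With c≡cos(β/2)=0.095401 and s≡sin(β/2)=0.995439, N=[6·1·6·1]^{1/2}=6.000000
k∈{0,1} keeps every argument non-negative
  k=0: (−1)^0·6.0000/(6)·0.0954^4·0.9954^0 = +0.000083
  k=1: (−1)^1·6.0000/(2)·0.0954^2·0.9954^2 = -0.027056
d^2_{1,1}(2.9505) = +0.000083 -0.027056 = -0.026973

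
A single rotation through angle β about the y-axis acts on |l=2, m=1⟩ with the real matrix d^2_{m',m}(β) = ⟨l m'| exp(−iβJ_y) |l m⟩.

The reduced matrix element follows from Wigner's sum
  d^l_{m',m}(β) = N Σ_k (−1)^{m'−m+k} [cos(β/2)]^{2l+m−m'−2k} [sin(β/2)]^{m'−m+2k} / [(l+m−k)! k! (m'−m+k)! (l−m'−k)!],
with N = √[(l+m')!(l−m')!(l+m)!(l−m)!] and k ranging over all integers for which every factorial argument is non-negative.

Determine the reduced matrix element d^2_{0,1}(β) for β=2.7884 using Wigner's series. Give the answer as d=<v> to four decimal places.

d=-0.3975

d^2_{0,1}(β=2.7884) via Wigner's sum:
c=cos(2.7884/2)=0.175680, s=sin(2.7884/2)=0.984447; N=√[2·2·6·1]=4.898979
Admissible k: 1..2 (factorial args all ≥0)
  k=1: (−1)^0·4.8990/(2)·0.1757^3·0.9844^1 = +0.013075
  k=2: (−1)^1·4.8990/(2)·0.1757^1·0.9844^3 = -0.410559
d^2_{0,1}(2.7884) = +0.013075 -0.410559 = -0.397484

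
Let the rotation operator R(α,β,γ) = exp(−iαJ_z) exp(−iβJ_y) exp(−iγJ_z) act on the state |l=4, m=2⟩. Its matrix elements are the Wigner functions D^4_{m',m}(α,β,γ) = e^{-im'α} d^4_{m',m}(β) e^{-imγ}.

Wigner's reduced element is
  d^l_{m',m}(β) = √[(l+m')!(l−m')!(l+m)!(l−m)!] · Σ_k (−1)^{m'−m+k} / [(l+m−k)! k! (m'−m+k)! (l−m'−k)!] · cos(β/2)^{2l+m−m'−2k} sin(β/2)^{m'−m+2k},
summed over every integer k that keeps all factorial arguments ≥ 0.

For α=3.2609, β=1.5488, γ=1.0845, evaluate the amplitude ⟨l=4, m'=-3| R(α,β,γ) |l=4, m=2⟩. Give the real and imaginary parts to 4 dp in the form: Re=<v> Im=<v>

Re=0.1111 Im=0.4535

First d^4_{-3,2}(β=1.5488), then the phase factors e^{-i(-3)α} and e^{-i(2)γ}:
c=cos(1.5488/2)=0.714841, s=sin(1.5488/2)=0.699287; N=√[1·5040·720·2]=2693.993318
k∈{5,6} keeps every argument non-negative
  k=5: (−1)^0·2693.9933/(240)·0.7148^3·0.6993^5 = +0.685632
  k=6: (−1)^1·2693.9933/(720)·0.7148^1·0.6993^7 = -0.218707
d^4_{-3,2}(1.5488) = +0.685632 -0.218707 = +0.466925
D = (-0.936627-0.350329i)·(+0.466925)·(-0.563159-0.826349i) = +0.111117+0.453511i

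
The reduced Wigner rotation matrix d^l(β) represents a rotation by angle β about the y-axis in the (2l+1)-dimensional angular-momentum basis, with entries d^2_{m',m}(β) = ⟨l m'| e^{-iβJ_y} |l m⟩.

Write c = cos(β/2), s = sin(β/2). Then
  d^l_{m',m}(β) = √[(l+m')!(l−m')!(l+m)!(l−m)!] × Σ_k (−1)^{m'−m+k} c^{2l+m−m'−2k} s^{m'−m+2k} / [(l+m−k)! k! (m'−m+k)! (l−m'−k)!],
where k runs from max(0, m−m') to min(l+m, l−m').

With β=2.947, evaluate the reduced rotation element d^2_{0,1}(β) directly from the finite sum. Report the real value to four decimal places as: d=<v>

d=-0.2324

d^2_{0,1}(β=2.947) via Wigner's sum:
c=cos(2.947/2)=0.097143, s=sin(2.947/2)=0.995270; N=√[2·2·6·1]=4.898979
k∈{1,2} keeps every argument non-negative
  k=1: (−1)^0·4.8990/(2)·0.0971^3·0.9953^1 = +0.002235
  k=2: (−1)^1·4.8990/(2)·0.0971^1·0.9953^3 = -0.234590
d^2_{0,1}(2.947) = +0.002235 -0.234590 = -0.232355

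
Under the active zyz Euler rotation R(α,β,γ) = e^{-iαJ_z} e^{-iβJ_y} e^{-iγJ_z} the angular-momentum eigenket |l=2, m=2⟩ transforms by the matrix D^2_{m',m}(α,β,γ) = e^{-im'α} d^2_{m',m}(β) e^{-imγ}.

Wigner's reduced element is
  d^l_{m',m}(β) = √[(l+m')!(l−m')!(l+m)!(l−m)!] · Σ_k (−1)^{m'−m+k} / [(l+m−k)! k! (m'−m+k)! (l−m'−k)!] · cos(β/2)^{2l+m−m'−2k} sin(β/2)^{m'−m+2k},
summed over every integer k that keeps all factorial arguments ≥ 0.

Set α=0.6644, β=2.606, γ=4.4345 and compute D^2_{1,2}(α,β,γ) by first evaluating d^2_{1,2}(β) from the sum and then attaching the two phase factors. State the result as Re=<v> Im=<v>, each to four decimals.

Re=-0.0355 Im=0.0039

D^2_{1,2}(0.6644,2.606,4.4345) = e^{-i·1·0.6644}·d^2_{1,2}(2.606)·e^{-i·2·4.4345}. Compute d first:
c=cos(2.606/2)=0.264607, s=sin(2.606/2)=0.964356; N=√[6·1·24·1]=12.000000
The bounds max(0,m−m')=1 and min(l+m,l−m')=1 give 1 term
  k=1: (−1)^0·12.0000/(6)·0.2646^3·0.9644^1 = +0.035733
d^2_{1,2}(2.606) = +0.035733
Attach z-rotation phases: D = e^{-i(1)(0.6644)}·(+0.035733)·e^{-i(2)(4.4345)} = -0.035523+0.003874i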